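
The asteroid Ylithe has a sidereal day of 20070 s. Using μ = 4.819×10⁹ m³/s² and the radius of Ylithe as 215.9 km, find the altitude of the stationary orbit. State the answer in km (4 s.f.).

h_sync ≈ 150.5 km

A synchronous orbit has period T, so by Kepler's third law a = (μT²/4π²)^(1/3).
μT²/4π² = 4.819×10⁹ × (2.007×10⁴)² / 39.48 = 4.917×10¹⁶ m³.
a = 3.664×10⁵ m = 366.35 km.
Altitude h = a − R = 366.35 − 215.9 = 150.45 km.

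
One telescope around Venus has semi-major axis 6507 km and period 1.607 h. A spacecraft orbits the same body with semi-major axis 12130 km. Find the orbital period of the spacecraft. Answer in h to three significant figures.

T₂ ≈ 4.09 h

Kepler's third law: T² ∝ a³, so T₂ = T₁ (a₂/a₁)^(3/2).
a₂/a₁ = 1.864, (a₂/a₁)^(3/2) = 2.545.
T₂ = 1.607 × 2.545 = 4.090 h.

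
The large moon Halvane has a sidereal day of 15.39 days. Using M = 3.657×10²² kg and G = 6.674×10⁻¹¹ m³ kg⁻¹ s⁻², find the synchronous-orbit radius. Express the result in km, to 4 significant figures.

μ = GM = 6.674×10⁻¹¹ × 3.657×10²² = 2.441×10¹² m³/s².
T = 15.39 days = 1.330×10⁶ s.
A synchronous orbit has period T, so by Kepler's third law a = (μT²/4π²)^(1/3).
μT²/4π² = 2.441×10¹² × (1.330×10⁶)² / 39.48 = 1.093×10²³ m³.
a = 4.781×10⁷ m = 47814 km.

r_sync ≈ 47810 km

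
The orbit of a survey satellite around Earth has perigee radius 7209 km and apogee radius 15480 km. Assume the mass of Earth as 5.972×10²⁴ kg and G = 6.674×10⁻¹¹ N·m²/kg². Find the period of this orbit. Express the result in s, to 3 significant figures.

μ = GM = 6.674×10⁻¹¹ × 5.972×10²⁴ = 3.986×10¹⁴ m³/s².
Semi-major axis a = (r_p + r_a)/2 = (7209.0 + 15480)/2 = 11344 km = 1.134×10⁷ m.
By Kepler's third law T = 2π√(a³/μ) = 2π × 1.914×10³ = 1.203×10⁴ s.

T ≈ 12000 s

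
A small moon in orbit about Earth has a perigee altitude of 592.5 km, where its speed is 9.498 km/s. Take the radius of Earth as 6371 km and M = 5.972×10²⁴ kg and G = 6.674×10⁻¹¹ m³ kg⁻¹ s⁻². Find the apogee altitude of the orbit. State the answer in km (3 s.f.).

μ = GM = 6.674×10⁻¹¹ × 5.972×10²⁴ = 3.986×10¹⁴ m³/s².
r_p = 6371 + 592.5 = 6963.5 km = 6.964×10⁶ m.
Specific energy ε = v²/2 − μ/r = -1.213×10⁷ J/kg, so a = −μ/(2ε) = 1.643×10⁷ m.
The apsides satisfy r_p + r_a = 2a, so the apogee radius is 2a − r_p = 2.589×10⁷ m = 25892 km.
Apogee altitude = 25892 − 6371 = 19521 km.

apogee altitude ≈ 19500 km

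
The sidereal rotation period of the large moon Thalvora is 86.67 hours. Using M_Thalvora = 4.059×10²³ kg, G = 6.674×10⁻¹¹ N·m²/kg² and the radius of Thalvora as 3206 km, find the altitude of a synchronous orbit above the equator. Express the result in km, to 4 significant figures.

h_sync ≈ 37370 km

μ = GM = 6.674×10⁻¹¹ × 4.059×10²³ = 2.709×10¹³ m³/s².
T = 86.67 hours = 3.120×10⁵ s.
A synchronous orbit has period T, so by Kepler's third law a = (μT²/4π²)^(1/3).
μT²/4π² = 2.709×10¹³ × (3.120×10⁵)² / 39.48 = 6.680×10²² m³.
a = 4.058×10⁷ m = 40575 km.
Altitude h = a − R = 40575 − 3206 = 37369 km.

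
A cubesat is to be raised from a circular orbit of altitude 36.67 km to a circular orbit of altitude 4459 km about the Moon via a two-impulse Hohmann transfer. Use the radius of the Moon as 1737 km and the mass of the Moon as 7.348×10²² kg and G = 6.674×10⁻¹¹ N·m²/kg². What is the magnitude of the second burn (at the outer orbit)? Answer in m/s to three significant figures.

μ = GM = 6.674×10⁻¹¹ × 7.348×10²² = 4.904×10¹² m³/s².
r₁ = 1737 + 36.67 = 1773.7 km = 1.7737×10⁶ m.
r₂ = 1737 + 4459 = 6196.0 km = 6.1960×10⁶ m.
Transfer ellipse a_t = (r₁ + r₂)/2 = 3.985×10⁶ m.
At r₁: circular v_c1 = √(μ/r₁) = 1663 m/s; transfer-perilune v_p = √[μ(2/r₁ − 1/a_t)] = 2073 m/s.
At r₂: circular v_c2 = √(μ/r₂) = 889.7 m/s; transfer-apolune v_a = √[μ(2/r₂ − 1/a_t)] = 593.5 m/s.
Δv₂ = v_c2 − v_a = 296.1 m/s.

Δv ≈ 296 m/s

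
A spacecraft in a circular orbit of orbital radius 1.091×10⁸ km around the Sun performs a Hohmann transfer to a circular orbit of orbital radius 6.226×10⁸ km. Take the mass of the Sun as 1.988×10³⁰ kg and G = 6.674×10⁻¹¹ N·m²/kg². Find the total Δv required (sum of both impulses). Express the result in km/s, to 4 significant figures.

μ = GM = 6.674×10⁻¹¹ × 1.988×10³⁰ = 1.327×10²⁰ m³/s².
r₁ = 1.091×10⁸ km = 1.091×10¹¹ m.
r₂ = 6.226×10⁸ km = 6.226×10¹¹ m.
Transfer ellipse a_t = (r₁ + r₂)/2 = 3.658×10¹¹ m.
At r₁: circular v_c1 = √(μ/r₁) = 34870 m/s; transfer-perihelion v_p = √[μ(2/r₁ − 1/a_t)] = 45490 m/s.
Δv₁ = v_p − v_c1 = 10620 m/s.
At r₂: circular v_c2 = √(μ/r₂) = 14600 m/s; transfer-aphelion v_a = √[μ(2/r₂ − 1/a_t)] = 7972 m/s.
Δv₂ = v_c2 − v_a = 6626 m/s.
Total Δv = Δv₁ + Δv₂ = 17250 m/s = 17.25 km/s.

Δv_total ≈ 17.25 km/s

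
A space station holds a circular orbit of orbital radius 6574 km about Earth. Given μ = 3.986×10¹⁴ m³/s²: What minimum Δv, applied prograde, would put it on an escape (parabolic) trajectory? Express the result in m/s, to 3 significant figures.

Δv ≈ 3230 m/s

r = 6574 km = 6.574×10⁶ m.
Circular speed v_c = √(μ/r) = 7787 m/s.
Escape speed v_esc = √(2μ/r) = √2 × v_c = 11010 m/s.
Δv = v_esc − v_c = 3225 m/s.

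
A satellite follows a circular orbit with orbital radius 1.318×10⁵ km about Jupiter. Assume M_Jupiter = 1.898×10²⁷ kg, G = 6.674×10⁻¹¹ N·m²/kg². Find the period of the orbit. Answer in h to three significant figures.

T ≈ 7.42 h

μ = GM = 6.674×10⁻¹¹ × 1.898×10²⁷ = 1.267×10¹⁷ m³/s².
r = 1.318×10⁵ km = 1.318×10⁸ m.
Kepler's third law: T = 2π√(r³/μ) = 2π√((1.318×10⁸)³ / 1.267×10¹⁷).
r³/μ = 1.807×10⁷ s², so T = 2π × 4.251×10³ = 2.671×10⁴ s.
Converting: 2.671×10⁴ s ÷ 3600 = 7.420 h.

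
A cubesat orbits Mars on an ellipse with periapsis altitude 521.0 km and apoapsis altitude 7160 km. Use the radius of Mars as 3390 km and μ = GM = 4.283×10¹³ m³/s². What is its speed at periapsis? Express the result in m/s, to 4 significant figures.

v ≈ 3997 m/s

r_p = 3390 + 521.0 = 3911.0 km = 3.9110×10⁶ m.
r_a = 3390 + 7160 = 10550 km = 1.0550×10⁷ m.
Semi-major axis a = (r_p + r_a)/2 = 7230.5 km = 7.230×10⁶ m.
Vis-viva: v² = μ(2/r − 1/a) = 4.283×10¹³ × (5.114×10⁻⁷ − 1.383×10⁻⁷) = 1.598×10⁷ m²/s².
v = 3997 m/s.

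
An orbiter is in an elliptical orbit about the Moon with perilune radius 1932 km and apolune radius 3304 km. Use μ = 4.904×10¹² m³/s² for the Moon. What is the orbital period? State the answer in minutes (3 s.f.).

Semi-major axis a = (r_p + r_a)/2 = (1932.0 + 3304.0)/2 = 2618.0 km = 2.618×10⁶ m.
By Kepler's third law T = 2π√(a³/μ) = 2π × 1.913×10³ = 1.202×10⁴ s.
= 200.3 minutes.

T ≈ 200 minutes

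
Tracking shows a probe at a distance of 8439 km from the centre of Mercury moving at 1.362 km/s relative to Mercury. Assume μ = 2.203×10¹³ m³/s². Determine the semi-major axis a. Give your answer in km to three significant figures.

a ≈ 6540 km

r = 8.439×10⁶ m.
Specific orbital energy ε = v²/2 − μ/r = (1362)²/2 − 2.203×10¹³/8.439×10⁶ = -1.683×10⁶ J/kg.
Since ε = −μ/(2a), a = −μ/(2ε) = 6.545×10⁶ m = 6545.0 km.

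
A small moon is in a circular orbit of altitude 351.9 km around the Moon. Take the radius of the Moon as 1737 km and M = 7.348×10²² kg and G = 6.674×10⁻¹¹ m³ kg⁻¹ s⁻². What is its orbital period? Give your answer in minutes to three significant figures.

μ = GM = 6.674×10⁻¹¹ × 7.348×10²² = 4.904×10¹² m³/s².
r = 1737 + 351.9 = 2088.9 km = 2.0889×10⁶ m.
Kepler's third law: T = 2π√(r³/μ) = 2π√((2.089×10⁶)³ / 4.904×10¹²).
r³/μ = 1.859×10⁶ s², so T = 2π × 1.363×10³ = 8.566×10³ s.
Converting: 8.566×10³ s ÷ 60.00 = 142.8 minutes.

T ≈ 143 minutes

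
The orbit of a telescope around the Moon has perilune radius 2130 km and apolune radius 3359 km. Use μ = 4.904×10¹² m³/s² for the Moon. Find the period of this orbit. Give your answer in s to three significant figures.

Semi-major axis a = (r_p + r_a)/2 = (2130.0 + 3359.0)/2 = 2744.5 km = 2.744×10⁶ m.
By Kepler's third law T = 2π√(a³/μ) = 2π × 2.053×10³ = 1.290×10⁴ s.

T ≈ 12900 s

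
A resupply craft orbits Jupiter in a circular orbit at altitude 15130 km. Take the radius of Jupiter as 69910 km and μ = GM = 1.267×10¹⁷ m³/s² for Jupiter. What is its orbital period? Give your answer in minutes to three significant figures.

T ≈ 231 minutes

r = 69910 + 15130 = 85040 km = 8.5040×10⁷ m.
Kepler's third law: T = 2π√(r³/μ) = 2π√((8.504×10⁷)³ / 1.267×10¹⁷).
r³/μ = 4.854×10⁶ s², so T = 2π × 2.203×10³ = 1.384×10⁴ s.
Converting: 1.384×10⁴ s ÷ 60.00 = 230.7 minutes.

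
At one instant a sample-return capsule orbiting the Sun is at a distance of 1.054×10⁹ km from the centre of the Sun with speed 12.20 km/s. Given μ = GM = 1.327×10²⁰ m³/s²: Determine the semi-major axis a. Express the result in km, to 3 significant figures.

r = 1.054×10¹² m.
Vis-viva rearranged: 1/a = 2/r − v²/μ = 1.898×10⁻¹² − 1.122×10⁻¹² = 7.759×10⁻¹³ m⁻¹.
a = 1.289×10¹² m = 1.2888×10⁹ km.

a ≈ 1.29×10⁹ km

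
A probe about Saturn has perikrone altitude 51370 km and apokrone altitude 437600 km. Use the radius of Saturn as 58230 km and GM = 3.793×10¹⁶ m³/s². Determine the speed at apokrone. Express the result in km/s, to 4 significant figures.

r_p = 58230 + 51370 = 109600 km = 1.0960×10⁸ m.
r_a = 58230 + 437600 = 495830 km = 4.9583×10⁸ m.
Semi-major axis a = (r_p + r_a)/2 = 3.0272×10⁵ km = 3.027×10⁸ m.
Vis-viva: v² = μ(2/r − 1/a) = 3.793×10¹⁶ × (4.034×10⁻⁹ − 3.303×10⁻⁹) = 2.770×10⁷ m²/s².
v = 5263 m/s = 5.263 km/s.

v ≈ 5.263 km/s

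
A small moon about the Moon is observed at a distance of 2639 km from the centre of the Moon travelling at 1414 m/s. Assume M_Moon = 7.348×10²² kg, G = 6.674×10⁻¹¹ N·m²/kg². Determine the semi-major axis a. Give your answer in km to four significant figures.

a ≈ 2856 km

μ = GM = 6.674×10⁻¹¹ × 7.348×10²² = 4.904×10¹² m³/s².
r = 2.639×10⁶ m.
Specific orbital energy ε = v²/2 − μ/r = (1414)²/2 − 4.904×10¹²/2.639×10⁶ = -8.586×10⁵ J/kg.
Since ε = −μ/(2a), a = −μ/(2ε) = 2.856×10⁶ m = 2855.8 km.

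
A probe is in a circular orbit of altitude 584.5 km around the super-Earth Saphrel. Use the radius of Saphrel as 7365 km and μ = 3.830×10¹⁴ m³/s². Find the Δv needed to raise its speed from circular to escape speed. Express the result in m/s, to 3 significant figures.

r = 7365 + 584.5 = 7949.5 km = 7.9495×10⁶ m.
Circular speed v_c = √(μ/r) = 6941 m/s.
Escape speed v_esc = √(2μ/r) = √2 × v_c = 9816 m/s.
Δv = v_esc − v_c = 2875 m/s.

Δv ≈ 2880 m/s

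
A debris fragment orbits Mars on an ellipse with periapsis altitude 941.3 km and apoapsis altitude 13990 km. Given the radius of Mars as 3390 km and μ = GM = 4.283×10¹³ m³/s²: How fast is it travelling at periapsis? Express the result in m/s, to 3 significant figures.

r_p = 3390 + 941.3 = 4331.3 km = 4.3313×10⁶ m.
r_a = 3390 + 13990 = 17380 km = 1.7380×10⁷ m.
Semi-major axis a = (r_p + r_a)/2 = 10856 km = 1.086×10⁷ m.
Vis-viva: v² = μ(2/r − 1/a) = 4.283×10¹³ × (4.618×10⁻⁷ − 9.212×10⁻⁸) = 1.583×10⁷ m²/s².
v = 3979 m/s.

v ≈ 3980 m/s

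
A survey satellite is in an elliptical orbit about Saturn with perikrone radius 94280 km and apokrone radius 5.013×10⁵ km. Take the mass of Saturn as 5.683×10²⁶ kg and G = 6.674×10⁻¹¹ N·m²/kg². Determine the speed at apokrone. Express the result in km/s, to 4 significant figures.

μ = GM = 6.674×10⁻¹¹ × 5.683×10²⁶ = 3.793×10¹⁶ m³/s².
Semi-major axis a = (r_p + r_a)/2 = 2.9779×10⁵ km = 2.978×10⁸ m.
Vis-viva: v² = μ(2/r − 1/a) = 3.793×10¹⁶ × (3.990×10⁻⁹ − 3.358×10⁻⁹) = 2.395×10⁷ m²/s².
v = 4894 m/s = 4.894 km/s.

v ≈ 4.894 km/s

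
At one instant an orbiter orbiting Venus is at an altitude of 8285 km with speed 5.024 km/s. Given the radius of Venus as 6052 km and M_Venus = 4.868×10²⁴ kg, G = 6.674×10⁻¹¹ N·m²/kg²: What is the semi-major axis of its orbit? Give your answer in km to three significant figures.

μ = GM = 6.674×10⁻¹¹ × 4.868×10²⁴ = 3.249×10¹⁴ m³/s².
r = 6052 + 8285 = 14337 km = 1.434×10⁷ m.
Specific orbital energy ε = v²/2 − μ/r = (5024)²/2 − 3.249×10¹⁴/1.434×10⁷ = -1.004×10⁷ J/kg.
Since ε = −μ/(2a), a = −μ/(2ε) = 1.618×10⁷ m = 16179 km.

a ≈ 16200 km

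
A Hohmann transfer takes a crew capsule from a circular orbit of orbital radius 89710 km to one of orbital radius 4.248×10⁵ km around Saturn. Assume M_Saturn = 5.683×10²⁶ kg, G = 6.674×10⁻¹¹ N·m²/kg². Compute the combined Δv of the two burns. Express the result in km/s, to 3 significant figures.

μ = GM = 6.674×10⁻¹¹ × 5.683×10²⁶ = 3.793×10¹⁶ m³/s².
r₁ = 89710 km = 8.971×10⁷ m.
r₂ = 4.248×10⁵ km = 4.248×10⁸ m.
Transfer ellipse a_t = (r₁ + r₂)/2 = 2.573×10⁸ m.
At r₁: circular v_c1 = √(μ/r₁) = 20560 m/s; transfer-perikrone v_p = √[μ(2/r₁ − 1/a_t)] = 26420 m/s.
Δv₁ = v_p − v_c1 = 5861 m/s.
At r₂: circular v_c2 = √(μ/r₂) = 9449 m/s; transfer-apokrone v_a = √[μ(2/r₂ − 1/a_t)] = 5580 m/s.
Δv₂ = v_c2 − v_a = 3869 m/s.
Total Δv = Δv₁ + Δv₂ = 9730 m/s = 9.730 km/s.

Δv_total ≈ 9.73 km/s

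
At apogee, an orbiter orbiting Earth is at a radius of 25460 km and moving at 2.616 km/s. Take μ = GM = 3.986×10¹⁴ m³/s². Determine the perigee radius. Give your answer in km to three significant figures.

r_a = 2.546×10⁷ m.
Specific energy ε = v²/2 − μ/r = -1.223×10⁷ J/kg, so a = −μ/(2ε) = 1.629×10⁷ m.
The apsides satisfy r_p + r_a = 2a, so the perigee radius is 2a − r_a = 7.121×10⁶ m = 7120.8 km.

perigee radius ≈ 7120 km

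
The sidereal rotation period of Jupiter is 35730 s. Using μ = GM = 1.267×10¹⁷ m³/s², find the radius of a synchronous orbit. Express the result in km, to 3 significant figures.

r_sync ≈ 1.60×10⁵ km

A synchronous orbit has period T, so by Kepler's third law a = (μT²/4π²)^(1/3).
μT²/4π² = 1.267×10¹⁷ × (3.573×10⁴)² / 39.48 = 4.097×10²⁴ m³.
a = 1.600×10⁸ m = 1.6002×10⁵ km.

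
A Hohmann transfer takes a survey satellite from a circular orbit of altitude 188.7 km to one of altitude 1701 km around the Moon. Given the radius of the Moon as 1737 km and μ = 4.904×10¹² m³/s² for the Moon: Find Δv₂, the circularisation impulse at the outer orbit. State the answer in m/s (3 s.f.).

Δv ≈ 182 m/s

r₁ = 1737 + 188.7 = 1925.7 km = 1.9257×10⁶ m.
r₂ = 1737 + 1701 = 3438.0 km = 3.4380×10⁶ m.
Transfer ellipse a_t = (r₁ + r₂)/2 = 2.682×10⁶ m.
At r₁: circular v_c1 = √(μ/r₁) = 1596 m/s; transfer-perilune v_p = √[μ(2/r₁ − 1/a_t)] = 1807 m/s.
At r₂: circular v_c2 = √(μ/r₂) = 1194 m/s; transfer-apolune v_a = √[μ(2/r₂ − 1/a_t)] = 1012 m/s.
Δv₂ = v_c2 − v_a = 182.3 m/s.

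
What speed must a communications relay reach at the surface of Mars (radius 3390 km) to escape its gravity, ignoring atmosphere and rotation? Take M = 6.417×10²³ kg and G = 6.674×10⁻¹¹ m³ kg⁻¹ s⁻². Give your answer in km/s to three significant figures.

v_esc ≈ 5.03 km/s

μ = GM = 6.674×10⁻¹¹ × 6.417×10²³ = 4.283×10¹³ m³/s².
r = R = 3.390×10⁶ m.
Escape speed v_esc = √(2μ/r) = √(2 × 4.283×10¹³ / 3.390×10⁶) = √(2.527×10⁷) = 5027 m/s.
= 5.027 km/s.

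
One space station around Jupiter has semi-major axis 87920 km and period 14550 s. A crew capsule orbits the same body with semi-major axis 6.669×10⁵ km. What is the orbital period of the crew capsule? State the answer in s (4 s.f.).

Kepler's third law: T² ∝ a³, so T₂ = T₁ (a₂/a₁)^(3/2).
a₂/a₁ = 7.585, (a₂/a₁)^(3/2) = 20.89.
T₂ = 14550 × 20.89 = 3.040×10⁵ s.

T₂ ≈ 3.040×10⁵ s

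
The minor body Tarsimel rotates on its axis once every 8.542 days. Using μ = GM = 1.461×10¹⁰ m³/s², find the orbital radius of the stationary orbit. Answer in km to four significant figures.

T = 8.542 days = 7.380×10⁵ s.
A synchronous orbit has period T, so by Kepler's third law a = (μT²/4π²)^(1/3).
μT²/4π² = 1.461×10¹⁰ × (7.380×10⁵)² / 39.48 = 2.016×10²⁰ m³.
a = 5.863×10⁶ m = 5863.3 km.

r_sync ≈ 5863 km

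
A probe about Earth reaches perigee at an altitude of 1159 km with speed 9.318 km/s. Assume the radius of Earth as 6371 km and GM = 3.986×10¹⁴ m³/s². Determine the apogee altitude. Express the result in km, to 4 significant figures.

r_p = 6371 + 1159 = 7530.0 km = 7.530×10⁶ m.
Specific energy ε = v²/2 − μ/r = -9.522×10⁶ J/kg, so a = −μ/(2ε) = 2.093×10⁷ m.
The apsides satisfy r_p + r_a = 2a, so the apogee radius is 2a − r_p = 3.433×10⁷ m = 34329 km.
Apogee altitude = 34329 − 6371 = 27958 km.

apogee altitude ≈ 27960 km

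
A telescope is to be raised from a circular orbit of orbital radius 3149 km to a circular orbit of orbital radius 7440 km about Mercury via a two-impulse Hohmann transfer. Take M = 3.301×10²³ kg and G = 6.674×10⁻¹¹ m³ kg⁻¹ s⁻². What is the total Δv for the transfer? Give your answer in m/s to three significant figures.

μ = GM = 6.674×10⁻¹¹ × 3.301×10²³ = 2.203×10¹³ m³/s².
r₁ = 3149 km = 3.149×10⁶ m.
r₂ = 7440 km = 7.440×10⁶ m.
Transfer ellipse a_t = (r₁ + r₂)/2 = 5.294×10⁶ m.
At r₁: circular v_c1 = √(μ/r₁) = 2645 m/s; transfer-periherm v_p = √[μ(2/r₁ − 1/a_t)] = 3135 m/s.
Δv₁ = v_p − v_c1 = 490.5 m/s.
At r₂: circular v_c2 = √(μ/r₂) = 1721 m/s; transfer-apoherm v_a = √[μ(2/r₂ − 1/a_t)] = 1327 m/s.
Δv₂ = v_c2 − v_a = 393.7 m/s.
Total Δv = Δv₁ + Δv₂ = 884.2 m/s.

Δv_total ≈ 884 m/s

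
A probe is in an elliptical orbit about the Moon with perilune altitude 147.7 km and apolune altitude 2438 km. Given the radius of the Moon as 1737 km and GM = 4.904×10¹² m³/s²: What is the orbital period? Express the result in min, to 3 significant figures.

T ≈ 249 min

r_p = 1737 + 147.7 = 1884.7 km = 1.8847×10⁶ m.
r_a = 1737 + 2438 = 4175.0 km = 4.1750×10⁶ m.
Semi-major axis a = (r_p + r_a)/2 = (1884.7 + 4175.0)/2 = 3029.8 km = 3.030×10⁶ m.
By Kepler's third law T = 2π√(a³/μ) = 2π × 2.382×10³ = 1.496×10⁴ s.
= 249.4 min.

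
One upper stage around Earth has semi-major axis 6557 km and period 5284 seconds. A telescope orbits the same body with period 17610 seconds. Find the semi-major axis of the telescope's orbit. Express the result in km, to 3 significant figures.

Kepler's third law: a³ ∝ T², so a₂ = a₁ (T₂/T₁)^(2/3).
T₂/T₁ = 3.333, (T₂/T₁)^(2/3) = 2.231.
a₂ = 6557 × 2.231 = 14630 km.

a₂ ≈ 14600 km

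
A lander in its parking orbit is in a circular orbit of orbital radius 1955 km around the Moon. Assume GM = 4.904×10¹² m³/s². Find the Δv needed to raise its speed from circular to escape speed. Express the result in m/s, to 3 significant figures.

r = 1955 km = 1.955×10⁶ m.
Circular speed v_c = √(μ/r) = 1584 m/s.
Escape speed v_esc = √(2μ/r) = √2 × v_c = 2240 m/s.
Δv = v_esc − v_c = 656.0 m/s.

Δv ≈ 656 m/s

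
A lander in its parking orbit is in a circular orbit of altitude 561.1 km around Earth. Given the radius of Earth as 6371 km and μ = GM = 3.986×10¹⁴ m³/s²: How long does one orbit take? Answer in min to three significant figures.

r = 6371 + 561.1 = 6932.1 km = 6.9321×10⁶ m.
Kepler's third law: T = 2π√(r³/μ) = 2π√((6.932×10⁶)³ / 3.986×10¹⁴).
r³/μ = 8.357×10⁵ s², so T = 2π × 9.142×10² = 5.744×10³ s.
Converting: 5.744×10³ s ÷ 60.00 = 95.73 min.

T ≈ 95.7 min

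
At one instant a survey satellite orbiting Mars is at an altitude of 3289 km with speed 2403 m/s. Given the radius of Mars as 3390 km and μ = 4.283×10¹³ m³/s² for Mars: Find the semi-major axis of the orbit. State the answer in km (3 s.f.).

a ≈ 6070 km

r = 3390 + 3289 = 6679.0 km = 6.679×10⁶ m.
Specific orbital energy ε = v²/2 − μ/r = (2403)²/2 − 4.283×10¹³/6.679×10⁶ = -3.525×10⁶ J/kg.
Since ε = −μ/(2a), a = −μ/(2ε) = 6.074×10⁶ m = 6074.4 km.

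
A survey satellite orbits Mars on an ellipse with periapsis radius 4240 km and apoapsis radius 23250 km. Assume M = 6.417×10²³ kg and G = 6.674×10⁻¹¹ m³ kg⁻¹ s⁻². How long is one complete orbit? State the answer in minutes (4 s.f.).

μ = GM = 6.674×10⁻¹¹ × 6.417×10²³ = 4.283×10¹³ m³/s².
Semi-major axis a = (r_p + r_a)/2 = (4240.0 + 23250)/2 = 13745 km = 1.374×10⁷ m.
By Kepler's third law T = 2π√(a³/μ) = 2π × 7.787×10³ = 4.893×10⁴ s.
= 815.4 minutes.

T ≈ 815.4 minutes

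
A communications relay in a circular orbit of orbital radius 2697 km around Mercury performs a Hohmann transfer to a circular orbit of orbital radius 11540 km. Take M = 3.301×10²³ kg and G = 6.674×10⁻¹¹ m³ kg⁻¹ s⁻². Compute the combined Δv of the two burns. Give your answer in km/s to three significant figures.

Δv_total ≈ 1.31 km/s

μ = GM = 6.674×10⁻¹¹ × 3.301×10²³ = 2.203×10¹³ m³/s².
r₁ = 2697 km = 2.697×10⁶ m.
r₂ = 11540 km = 1.154×10⁷ m.
Transfer ellipse a_t = (r₁ + r₂)/2 = 7.118×10⁶ m.
At r₁: circular v_c1 = √(μ/r₁) = 2858 m/s; transfer-periherm v_p = √[μ(2/r₁ − 1/a_t)] = 3639 m/s.
Δv₁ = v_p − v_c1 = 780.9 m/s.
At r₂: circular v_c2 = √(μ/r₂) = 1382 m/s; transfer-apoherm v_a = √[μ(2/r₂ − 1/a_t)] = 850.5 m/s.
Δv₂ = v_c2 − v_a = 531.2 m/s.
Total Δv = Δv₁ + Δv₂ = 1312 m/s = 1.312 km/s.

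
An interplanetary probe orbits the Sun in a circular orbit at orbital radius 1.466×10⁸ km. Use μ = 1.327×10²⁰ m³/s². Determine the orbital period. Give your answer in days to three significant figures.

T ≈ 354 days

r = 1.466×10⁸ km = 1.466×10¹¹ m.
Kepler's third law: T = 2π√(r³/μ) = 2π√((1.466×10¹¹)³ / 1.327×10²⁰).
r³/μ = 2.374×10¹³ s², so T = 2π × 4.873×10⁶ = 3.062×10⁷ s.
Converting: 3.062×10⁷ s ÷ 86400 = 354.3 days.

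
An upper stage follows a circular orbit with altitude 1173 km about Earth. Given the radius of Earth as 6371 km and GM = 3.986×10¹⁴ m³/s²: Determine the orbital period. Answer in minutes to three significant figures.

r = 6371 + 1173 = 7544.0 km = 7.5440×10⁶ m.
Kepler's third law: T = 2π√(r³/μ) = 2π√((7.544×10⁶)³ / 3.986×10¹⁴).
r³/μ = 1.077×10⁶ s², so T = 2π × 1.038×10³ = 6.521×10³ s.
Converting: 6.521×10³ s ÷ 60.00 = 108.7 minutes.

T ≈ 109 minutes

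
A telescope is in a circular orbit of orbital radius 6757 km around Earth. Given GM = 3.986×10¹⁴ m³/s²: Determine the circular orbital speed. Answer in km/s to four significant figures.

r = 6757 km = 6.757×10⁶ m.
For a circular orbit v = √(μ/r) = √(3.986×10¹⁴ / 6.757×10⁶) = √(5.899×10⁷) = 7681 m/s.
That is 7.681 km/s.

v ≈ 7.681 km/s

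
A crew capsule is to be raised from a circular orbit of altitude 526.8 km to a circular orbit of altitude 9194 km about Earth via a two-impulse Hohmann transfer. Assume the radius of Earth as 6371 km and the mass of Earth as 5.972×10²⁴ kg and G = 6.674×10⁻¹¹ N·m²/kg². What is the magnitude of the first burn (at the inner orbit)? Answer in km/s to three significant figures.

Δv ≈ 1.35 km/s

μ = GM = 6.674×10⁻¹¹ × 5.972×10²⁴ = 3.986×10¹⁴ m³/s².
r₁ = 6371 + 526.8 = 6897.8 km = 6.8978×10⁶ m.
r₂ = 6371 + 9194 = 15565 km = 1.5565×10⁷ m.
Transfer ellipse a_t = (r₁ + r₂)/2 = 1.123×10⁷ m.
At r₁: circular v_c1 = √(μ/r₁) = 7601 m/s; transfer-perigee v_p = √[μ(2/r₁ − 1/a_t)] = 8949 m/s.
Δv₁ = v_p − v_c1 = 1347 m/s.
= 1.347 km/s.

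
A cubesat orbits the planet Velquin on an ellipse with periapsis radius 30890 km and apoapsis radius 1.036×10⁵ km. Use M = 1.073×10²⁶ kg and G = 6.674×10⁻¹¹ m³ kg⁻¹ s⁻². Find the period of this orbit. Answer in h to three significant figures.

T ≈ 11.4 h

μ = GM = 6.674×10⁻¹¹ × 1.073×10²⁶ = 7.161×10¹⁵ m³/s².
Semi-major axis a = (r_p + r_a)/2 = (30890 + 1.0360×10⁵)/2 = 67245 km = 6.724×10⁷ m.
By Kepler's third law T = 2π√(a³/μ) = 2π × 6.516×10³ = 4.094×10⁴ s.
= 11.37 h.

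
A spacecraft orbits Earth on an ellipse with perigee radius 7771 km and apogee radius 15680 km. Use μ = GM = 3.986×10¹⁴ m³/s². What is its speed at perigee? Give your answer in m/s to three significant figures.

v ≈ 8280 m/s

Semi-major axis a = (r_p + r_a)/2 = 11726 km = 1.173×10⁷ m.
Vis-viva: v² = μ(2/r − 1/a) = 3.986×10¹⁴ × (2.574×10⁻⁷ − 8.528×10⁻⁸) = 6.859×10⁷ m²/s².
v = 8282 m/s.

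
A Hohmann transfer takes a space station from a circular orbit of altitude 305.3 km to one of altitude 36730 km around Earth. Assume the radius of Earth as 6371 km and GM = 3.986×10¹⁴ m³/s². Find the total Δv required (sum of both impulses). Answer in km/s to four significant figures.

Δv_total ≈ 3.907 km/s

r₁ = 6371 + 305.3 = 6676.3 km = 6.6763×10⁶ m.
r₂ = 6371 + 36730 = 43101 km = 4.3101×10⁷ m.
Transfer ellipse a_t = (r₁ + r₂)/2 = 2.489×10⁷ m.
At r₁: circular v_c1 = √(μ/r₁) = 7727 m/s; transfer-perigee v_p = √[μ(2/r₁ − 1/a_t)] = 10170 m/s.
Δv₁ = v_p − v_c1 = 2441 m/s.
At r₂: circular v_c2 = √(μ/r₂) = 3041 m/s; transfer-apogee v_a = √[μ(2/r₂ − 1/a_t)] = 1575 m/s.
Δv₂ = v_c2 − v_a = 1466 m/s.
Total Δv = Δv₁ + Δv₂ = 3907 m/s = 3.907 km/s.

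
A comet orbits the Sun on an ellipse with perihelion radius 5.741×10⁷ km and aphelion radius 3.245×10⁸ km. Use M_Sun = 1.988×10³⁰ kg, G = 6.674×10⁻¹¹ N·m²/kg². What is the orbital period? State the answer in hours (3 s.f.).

μ = GM = 6.674×10⁻¹¹ × 1.988×10³⁰ = 1.327×10²⁰ m³/s².
Semi-major axis a = (r_p + r_a)/2 = (5.7410×10⁷ + 3.2450×10⁸)/2 = 1.9096×10⁸ km = 1.910×10¹¹ m.
By Kepler's third law T = 2π√(a³/μ) = 2π × 7.244×10⁶ = 4.552×10⁷ s.
= 12640 hours.

T ≈ 12600 hours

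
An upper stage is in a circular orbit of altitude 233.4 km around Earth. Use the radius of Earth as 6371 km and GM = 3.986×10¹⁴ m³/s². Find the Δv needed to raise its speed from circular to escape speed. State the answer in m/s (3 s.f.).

r = 6371 + 233.4 = 6604.4 km = 6.6044×10⁶ m.
Circular speed v_c = √(μ/r) = 7769 m/s.
Escape speed v_esc = √(2μ/r) = √2 × v_c = 10990 m/s.
Δv = v_esc − v_c = 3218 m/s.

Δv ≈ 3220 m/s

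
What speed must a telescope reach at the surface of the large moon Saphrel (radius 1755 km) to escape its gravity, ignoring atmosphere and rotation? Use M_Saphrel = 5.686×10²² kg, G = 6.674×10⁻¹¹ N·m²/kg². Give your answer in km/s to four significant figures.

v_esc ≈ 2.080 km/s

μ = GM = 6.674×10⁻¹¹ × 5.686×10²² = 3.795×10¹² m³/s².
r = R = 1.755×10⁶ m.
Escape speed v_esc = √(2μ/r) = √(2 × 3.795×10¹² / 1.755×10⁶) = √(4.325×10⁶) = 2080 m/s.
= 2.080 km/s.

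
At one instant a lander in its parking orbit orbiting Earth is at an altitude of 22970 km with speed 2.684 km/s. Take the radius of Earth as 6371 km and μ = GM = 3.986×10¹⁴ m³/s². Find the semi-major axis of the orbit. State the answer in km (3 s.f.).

r = 6371 + 22970 = 29341 km = 2.934×10⁷ m.
Specific orbital energy ε = v²/2 − μ/r = (2684)²/2 − 3.986×10¹⁴/2.934×10⁷ = -9.983×10⁶ J/kg.
Since ε = −μ/(2a), a = −μ/(2ε) = 1.996×10⁷ m = 19964 km.

a ≈ 20000 km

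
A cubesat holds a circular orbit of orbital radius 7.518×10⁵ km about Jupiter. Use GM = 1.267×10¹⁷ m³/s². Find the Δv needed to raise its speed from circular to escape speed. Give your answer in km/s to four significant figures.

r = 7.518×10⁵ km = 7.518×10⁸ m.
Circular speed v_c = √(μ/r) = 12980 m/s.
Escape speed v_esc = √(2μ/r) = √2 × v_c = 18360 m/s.
Δv = v_esc − v_c = 5377 m/s = 5.377 km/s.

Δv ≈ 5.377 km/s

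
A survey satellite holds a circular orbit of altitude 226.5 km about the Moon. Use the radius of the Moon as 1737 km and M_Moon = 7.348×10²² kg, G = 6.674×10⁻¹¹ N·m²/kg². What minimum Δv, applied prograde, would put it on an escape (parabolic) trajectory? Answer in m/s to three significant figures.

μ = GM = 6.674×10⁻¹¹ × 7.348×10²² = 4.904×10¹² m³/s².
r = 1737 + 226.5 = 1963.5 km = 1.9635×10⁶ m.
Circular speed v_c = √(μ/r) = 1580 m/s.
Escape speed v_esc = √(2μ/r) = √2 × v_c = 2235 m/s.
Δv = v_esc − v_c = 654.6 m/s.

Δv ≈ 655 m/s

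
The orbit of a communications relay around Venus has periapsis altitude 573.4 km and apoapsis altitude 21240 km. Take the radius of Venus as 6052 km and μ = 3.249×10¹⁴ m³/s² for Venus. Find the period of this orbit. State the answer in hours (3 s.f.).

T ≈ 6.76 hours

r_p = 6052 + 573.4 = 6625.4 km = 6.6254×10⁶ m.
r_a = 6052 + 21240 = 27292 km = 2.7292×10⁷ m.
Semi-major axis a = (r_p + r_a)/2 = (6625.4 + 27292)/2 = 16959 km = 1.696×10⁷ m.
By Kepler's third law T = 2π√(a³/μ) = 2π × 3.874×10³ = 2.434×10⁴ s.
= 6.762 hours.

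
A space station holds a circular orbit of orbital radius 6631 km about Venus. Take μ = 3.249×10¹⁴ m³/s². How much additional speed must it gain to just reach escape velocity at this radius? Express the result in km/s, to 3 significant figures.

r = 6631 km = 6.631×10⁶ m.
Circular speed v_c = √(μ/r) = 7000 m/s.
Escape speed v_esc = √(2μ/r) = √2 × v_c = 9899 m/s.
Δv = v_esc − v_c = 2899 m/s = 2.899 km/s.

Δv ≈ 2.90 km/s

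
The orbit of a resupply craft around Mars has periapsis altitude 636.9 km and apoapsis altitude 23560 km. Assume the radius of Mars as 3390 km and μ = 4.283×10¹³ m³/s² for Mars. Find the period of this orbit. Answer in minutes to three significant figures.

r_p = 3390 + 636.9 = 4026.9 km = 4.0269×10⁶ m.
r_a = 3390 + 23560 = 26950 km = 2.6950×10⁷ m.
Semi-major axis a = (r_p + r_a)/2 = (4026.9 + 26950)/2 = 15488 km = 1.549×10⁷ m.
By Kepler's third law T = 2π√(a³/μ) = 2π × 9.314×10³ = 5.852×10⁴ s.
= 975.4 minutes.

T ≈ 975 minutes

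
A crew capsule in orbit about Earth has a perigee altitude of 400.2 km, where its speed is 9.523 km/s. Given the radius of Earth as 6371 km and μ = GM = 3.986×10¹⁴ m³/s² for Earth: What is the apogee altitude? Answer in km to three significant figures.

r_p = 6371 + 400.2 = 6771.2 km = 6.771×10⁶ m.
Specific energy ε = v²/2 − μ/r = -1.352×10⁷ J/kg, so a = −μ/(2ε) = 1.474×10⁷ m.
The apsides satisfy r_p + r_a = 2a, so the apogee radius is 2a − r_p = 2.270×10⁷ m = 22704 km.
Apogee altitude = 22704 − 6371 = 16333 km.

apogee altitude ≈ 16300 km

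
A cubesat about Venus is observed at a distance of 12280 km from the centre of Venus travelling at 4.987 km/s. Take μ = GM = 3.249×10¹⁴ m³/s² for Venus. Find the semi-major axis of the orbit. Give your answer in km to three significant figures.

a ≈ 11600 km

r = 1.228×10⁷ m.
Specific orbital energy ε = v²/2 − μ/r = (4987)²/2 − 3.249×10¹⁴/1.228×10⁷ = -1.402×10⁷ J/kg.
Since ε = −μ/(2a), a = −μ/(2ε) = 1.158×10⁷ m = 11585 km.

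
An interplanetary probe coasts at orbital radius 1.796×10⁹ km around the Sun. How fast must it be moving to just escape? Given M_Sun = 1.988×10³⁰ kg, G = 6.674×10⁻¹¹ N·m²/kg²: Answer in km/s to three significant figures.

μ = GM = 6.674×10⁻¹¹ × 1.988×10³⁰ = 1.327×10²⁰ m³/s².
r = 1.796×10⁹ km = 1.796×10¹² m.
Escape speed v_esc = √(2μ/r) = √(2 × 1.327×10²⁰ / 1.796×10¹²) = √(1.477×10⁸) = 12160 m/s.
= 12.16 km/s.

v_esc ≈ 12.2 km/s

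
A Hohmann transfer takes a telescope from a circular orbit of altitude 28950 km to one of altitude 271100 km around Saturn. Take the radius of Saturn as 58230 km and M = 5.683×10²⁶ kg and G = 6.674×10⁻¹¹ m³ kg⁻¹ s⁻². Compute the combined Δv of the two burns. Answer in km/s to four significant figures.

μ = GM = 6.674×10⁻¹¹ × 5.683×10²⁶ = 3.793×10¹⁶ m³/s².
r₁ = 58230 + 28950 = 87180 km = 8.7180×10⁷ m.
r₂ = 58230 + 271100 = 329330 km = 3.2933×10⁸ m.
Transfer ellipse a_t = (r₁ + r₂)/2 = 2.083×10⁸ m.
At r₁: circular v_c1 = √(μ/r₁) = 20860 m/s; transfer-perikrone v_p = √[μ(2/r₁ − 1/a_t)] = 26230 m/s.
Δv₁ = v_p − v_c1 = 5372 m/s.
At r₂: circular v_c2 = √(μ/r₂) = 10730 m/s; transfer-apokrone v_a = √[μ(2/r₂ − 1/a_t)] = 6943 m/s.
Δv₂ = v_c2 − v_a = 3788 m/s.
Total Δv = Δv₁ + Δv₂ = 9160 m/s = 9.160 km/s.

Δv_total ≈ 9.160 km/s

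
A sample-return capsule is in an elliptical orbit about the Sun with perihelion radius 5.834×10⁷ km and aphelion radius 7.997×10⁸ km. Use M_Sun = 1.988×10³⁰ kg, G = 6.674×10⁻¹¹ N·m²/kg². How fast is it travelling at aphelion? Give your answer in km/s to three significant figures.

μ = GM = 6.674×10⁻¹¹ × 1.988×10³⁰ = 1.327×10²⁰ m³/s².
Semi-major axis a = (r_p + r_a)/2 = 4.2902×10⁸ km = 4.290×10¹¹ m.
Vis-viva: v² = μ(2/r − 1/a) = 1.327×10²⁰ × (2.501×10⁻¹² − 2.331×10⁻¹²) = 2.256×10⁷ m²/s².
v = 4750 m/s = 4.750 km/s.

v ≈ 4.75 km/s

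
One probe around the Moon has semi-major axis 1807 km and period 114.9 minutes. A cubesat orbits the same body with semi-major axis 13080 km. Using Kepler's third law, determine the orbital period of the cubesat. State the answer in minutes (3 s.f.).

T₂ ≈ 2240 minutes

Kepler's third law: T² ∝ a³, so T₂ = T₁ (a₂/a₁)^(3/2).
a₂/a₁ = 7.239, (a₂/a₁)^(3/2) = 19.47.
T₂ = 114.9 × 19.47 = 2238 minutes.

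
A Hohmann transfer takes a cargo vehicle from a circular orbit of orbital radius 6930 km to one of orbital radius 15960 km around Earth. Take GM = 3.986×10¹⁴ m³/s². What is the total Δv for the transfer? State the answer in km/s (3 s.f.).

Δv_total ≈ 2.48 km/s

r₁ = 6930 km = 6.930×10⁶ m.
r₂ = 15960 km = 1.596×10⁷ m.
Transfer ellipse a_t = (r₁ + r₂)/2 = 1.144×10⁷ m.
At r₁: circular v_c1 = √(μ/r₁) = 7584 m/s; transfer-perigee v_p = √[μ(2/r₁ − 1/a_t)] = 8956 m/s.
Δv₁ = v_p − v_c1 = 1372 m/s.
At r₂: circular v_c2 = √(μ/r₂) = 4997 m/s; transfer-apogee v_a = √[μ(2/r₂ − 1/a_t)] = 3889 m/s.
Δv₂ = v_c2 − v_a = 1109 m/s.
Total Δv = Δv₁ + Δv₂ = 2481 m/s = 2.481 km/s.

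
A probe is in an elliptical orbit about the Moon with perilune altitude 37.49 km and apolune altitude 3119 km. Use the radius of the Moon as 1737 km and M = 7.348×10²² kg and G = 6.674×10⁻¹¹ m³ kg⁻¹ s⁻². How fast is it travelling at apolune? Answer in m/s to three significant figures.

v ≈ 735 m/s

μ = GM = 6.674×10⁻¹¹ × 7.348×10²² = 4.904×10¹² m³/s².
r_p = 1737 + 37.49 = 1774.5 km = 1.7745×10⁶ m.
r_a = 1737 + 3119 = 4856.0 km = 4.8560×10⁶ m.
Semi-major axis a = (r_p + r_a)/2 = 3315.2 km = 3.315×10⁶ m.
Vis-viva: v² = μ(2/r − 1/a) = 4.904×10¹² × (4.119×10⁻⁷ − 3.016×10⁻⁷) = 5.405×10⁵ m²/s².
v = 735.2 m/s.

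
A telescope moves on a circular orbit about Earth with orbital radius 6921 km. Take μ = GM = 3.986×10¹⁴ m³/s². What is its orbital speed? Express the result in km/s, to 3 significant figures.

v ≈ 7.59 km/s

r = 6921 km = 6.921×10⁶ m.
For a circular orbit v = √(μ/r) = √(3.986×10¹⁴ / 6.921×10⁶) = √(5.759×10⁷) = 7589 m/s.
That is 7.589 km/s.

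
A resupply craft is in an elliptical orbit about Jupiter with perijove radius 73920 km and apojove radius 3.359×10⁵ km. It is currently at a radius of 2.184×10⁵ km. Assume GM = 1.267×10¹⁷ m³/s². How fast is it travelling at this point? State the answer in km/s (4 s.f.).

Semi-major axis a = (r_p + r_a)/2 = 2.0491×10⁵ km = 2.049×10⁸ m.
Vis-viva: v² = μ(2/r − 1/a) = 1.267×10¹⁷ × (9.158×10⁻⁹ − 4.880×10⁻⁹) = 5.419×10⁸ m²/s².
v = 23280 m/s = 23.28 km/s.

v ≈ 23.28 km/s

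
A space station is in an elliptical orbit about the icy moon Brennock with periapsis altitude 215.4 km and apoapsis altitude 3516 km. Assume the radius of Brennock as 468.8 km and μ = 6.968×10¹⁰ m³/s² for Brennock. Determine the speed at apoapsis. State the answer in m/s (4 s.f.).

r_p = 468.8 + 215.4 = 684.20 km = 6.8420×10⁵ m.
r_a = 468.8 + 3516 = 3984.8 km = 3.9848×10⁶ m.
Semi-major axis a = (r_p + r_a)/2 = 2334.5 km = 2.334×10⁶ m.
Vis-viva: v² = μ(2/r − 1/a) = 6.968×10¹⁰ × (5.019×10⁻⁷ − 4.284×10⁻⁷) = 5.125×10³ m²/s².
v = 71.59 m/s.

v ≈ 71.59 m/s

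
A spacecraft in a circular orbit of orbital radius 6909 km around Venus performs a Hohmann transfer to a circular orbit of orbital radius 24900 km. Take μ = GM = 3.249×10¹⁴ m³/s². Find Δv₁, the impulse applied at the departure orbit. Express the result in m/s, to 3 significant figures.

Δv ≈ 1720 m/s

r₁ = 6909 km = 6.909×10⁶ m.
r₂ = 24900 km = 2.490×10⁷ m.
Transfer ellipse a_t = (r₁ + r₂)/2 = 1.590×10⁷ m.
At r₁: circular v_c1 = √(μ/r₁) = 6858 m/s; transfer-periapsis v_p = √[μ(2/r₁ − 1/a_t)] = 8580 m/s.
Δv₁ = v_p − v_c1 = 1723 m/s.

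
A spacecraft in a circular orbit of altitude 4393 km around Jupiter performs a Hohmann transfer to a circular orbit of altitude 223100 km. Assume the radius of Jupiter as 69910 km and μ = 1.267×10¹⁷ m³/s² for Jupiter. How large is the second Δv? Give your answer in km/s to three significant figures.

r₁ = 69910 + 4393 = 74303 km = 7.4303×10⁷ m.
r₂ = 69910 + 223100 = 293010 km = 2.9301×10⁸ m.
Transfer ellipse a_t = (r₁ + r₂)/2 = 1.837×10⁸ m.
At r₁: circular v_c1 = √(μ/r₁) = 41290 m/s; transfer-perijove v_p = √[μ(2/r₁ − 1/a_t)] = 52160 m/s.
At r₂: circular v_c2 = √(μ/r₂) = 20790 m/s; transfer-apojove v_a = √[μ(2/r₂ − 1/a_t)] = 13230 m/s.
Δv₂ = v_c2 − v_a = 7568 m/s.
= 7.568 km/s.

Δv ≈ 7.57 km/s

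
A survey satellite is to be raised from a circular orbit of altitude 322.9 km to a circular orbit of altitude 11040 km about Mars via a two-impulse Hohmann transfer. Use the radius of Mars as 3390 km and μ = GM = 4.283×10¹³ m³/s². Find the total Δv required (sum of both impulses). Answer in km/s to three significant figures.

r₁ = 3390 + 322.9 = 3712.9 km = 3.7129×10⁶ m.
r₂ = 3390 + 11040 = 14430 km = 1.4430×10⁷ m.
Transfer ellipse a_t = (r₁ + r₂)/2 = 9.071×10⁶ m.
At r₁: circular v_c1 = √(μ/r₁) = 3396 m/s; transfer-periapsis v_p = √[μ(2/r₁ − 1/a_t)] = 4284 m/s.
Δv₁ = v_p − v_c1 = 887.2 m/s.
At r₂: circular v_c2 = √(μ/r₂) = 1723 m/s; transfer-apoapsis v_a = √[μ(2/r₂ − 1/a_t)] = 1102 m/s.
Δv₂ = v_c2 − v_a = 620.6 m/s.
Total Δv = Δv₁ + Δv₂ = 1508 m/s = 1.508 km/s.

Δv_total ≈ 1.51 km/s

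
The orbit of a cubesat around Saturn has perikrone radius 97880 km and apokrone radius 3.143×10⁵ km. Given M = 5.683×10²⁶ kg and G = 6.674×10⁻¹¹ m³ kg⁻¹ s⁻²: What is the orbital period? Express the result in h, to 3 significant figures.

μ = GM = 6.674×10⁻¹¹ × 5.683×10²⁶ = 3.793×10¹⁶ m³/s².
Semi-major axis a = (r_p + r_a)/2 = (97880 + 3.1430×10⁵)/2 = 2.0609×10⁵ km = 2.061×10⁸ m.
By Kepler's third law T = 2π√(a³/μ) = 2π × 1.519×10⁴ = 9.545×10⁴ s.
= 26.51 h.

T ≈ 26.5 h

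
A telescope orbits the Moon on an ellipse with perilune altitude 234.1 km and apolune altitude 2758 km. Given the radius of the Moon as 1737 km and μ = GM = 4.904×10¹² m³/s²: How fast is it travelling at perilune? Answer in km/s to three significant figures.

r_p = 1737 + 234.1 = 1971.1 km = 1.9711×10⁶ m.
r_a = 1737 + 2758 = 4495.0 km = 4.4950×10⁶ m.
Semi-major axis a = (r_p + r_a)/2 = 3233.1 km = 3.233×10⁶ m.
Vis-viva: v² = μ(2/r − 1/a) = 4.904×10¹² × (1.015×10⁻⁶ − 3.093×10⁻⁷) = 3.459×10⁶ m²/s².
v = 1860 m/s = 1.860 km/s.

v ≈ 1.86 km/s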